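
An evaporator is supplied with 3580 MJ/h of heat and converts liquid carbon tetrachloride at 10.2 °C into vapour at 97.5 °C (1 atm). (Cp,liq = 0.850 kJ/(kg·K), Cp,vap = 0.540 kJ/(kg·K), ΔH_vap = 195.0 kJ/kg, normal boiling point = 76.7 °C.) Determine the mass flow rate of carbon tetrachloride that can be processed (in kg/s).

ṁ = 3.78 kg/s

Δh = 0.850×(76.7−10.2) + 195.0 + 0.540×(97.5−76.7) = 262.76 kJ/kg
Q = 3580 MJ/h = 994.44 kJ/s = 994.44 kJ/s
ṁ = Q/Δh = 994.44 / 262.76 = 3.7847 kg/s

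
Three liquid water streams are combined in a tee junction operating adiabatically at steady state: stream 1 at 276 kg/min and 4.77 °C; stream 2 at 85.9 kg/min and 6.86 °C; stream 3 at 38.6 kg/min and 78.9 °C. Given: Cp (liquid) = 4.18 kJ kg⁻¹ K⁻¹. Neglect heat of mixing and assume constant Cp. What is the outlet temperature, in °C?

No heat crosses the boundary, so H_out = H_in.
T_out = Σ ṁᵢCp,ᵢTᵢ / Σ ṁᵢCp,ᵢ
      = 20697 / 1674.1 = 12.363 °C

T_out = 12.4 °C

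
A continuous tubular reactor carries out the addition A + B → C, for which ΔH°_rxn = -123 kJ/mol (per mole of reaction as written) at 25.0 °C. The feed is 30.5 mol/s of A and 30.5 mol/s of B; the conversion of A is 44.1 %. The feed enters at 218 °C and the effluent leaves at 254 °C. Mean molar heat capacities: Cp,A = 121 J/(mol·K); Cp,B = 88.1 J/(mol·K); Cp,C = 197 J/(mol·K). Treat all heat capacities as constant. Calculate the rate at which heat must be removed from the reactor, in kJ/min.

Q_out = 87700 kJ/min

Extent of reaction ξ = 0.441 × 30.5 = 13.45 mol/s
Reaction term: ξ·ΔH°_rxn = 13.45 × -123 = -1654.4 kJ/s
Sensible, feed 218→25 °C: -1230.9 kJ/s
Outlet flows (mol/s): A 17.05, B 17.05, C 13.45
Sensible, products 25→254 °C: 1423.2 kJ/s
Q = ΔH = -1462.1 kJ/s = -1462.1 kW
Heat removed = 87725 kJ/min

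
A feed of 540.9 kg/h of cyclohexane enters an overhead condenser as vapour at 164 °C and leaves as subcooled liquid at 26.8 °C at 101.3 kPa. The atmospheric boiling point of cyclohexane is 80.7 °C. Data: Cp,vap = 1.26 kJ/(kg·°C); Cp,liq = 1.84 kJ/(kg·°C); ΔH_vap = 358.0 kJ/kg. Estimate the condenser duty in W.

Q_c = 84500 W

vapour 164→80.7 °C: -104.96 kJ/kg
condensation at 80.7 °C: -358 kJ/kg
liquid 80.7→26.8 °C: -99.176 kJ/kg
Δh = -104.96 + -358 + -99.176 = -562.13 kJ/kg
Q = ṁ·Δh = 540.9 kg/h × -562.13 kJ/kg = -304060 kJ/h
|Q| = 84.461 kW = 84461 W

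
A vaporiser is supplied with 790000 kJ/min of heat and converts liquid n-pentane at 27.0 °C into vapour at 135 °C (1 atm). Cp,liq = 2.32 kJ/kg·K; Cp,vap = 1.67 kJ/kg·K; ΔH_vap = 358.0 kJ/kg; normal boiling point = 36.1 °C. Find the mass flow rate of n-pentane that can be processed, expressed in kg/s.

Δh = 2.32×(36.1−27.0) + 358.0 + 1.67×(135−36.1) = 544.28 kJ/kg
Q = 790000 kJ/min = 13167 kJ/s = 13167 kJ/s
ṁ = Q/Δh = 13167 / 544.28 = 24.191 kg/s

ṁ = 24.2 kg/s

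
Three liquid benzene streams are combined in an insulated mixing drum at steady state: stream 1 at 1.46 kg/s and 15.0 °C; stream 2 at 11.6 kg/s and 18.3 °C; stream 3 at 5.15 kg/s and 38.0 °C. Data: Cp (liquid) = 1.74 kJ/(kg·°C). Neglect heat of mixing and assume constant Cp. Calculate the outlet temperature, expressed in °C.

T_out = 23.6 °C

No heat crosses the boundary, so H_out = H_in.
Σ ṁᵢCp,ᵢTᵢ = 1.46×1.74×15.0 + 11.6×1.74×18.3 + 5.15×1.74×38.0 = 747.99
Σ ṁᵢCp,ᵢ = 1.46×1.74 + 11.6×1.74 + 5.15×1.74 = 31.685
T_out = 747.99 / 31.685 = 23.607 °C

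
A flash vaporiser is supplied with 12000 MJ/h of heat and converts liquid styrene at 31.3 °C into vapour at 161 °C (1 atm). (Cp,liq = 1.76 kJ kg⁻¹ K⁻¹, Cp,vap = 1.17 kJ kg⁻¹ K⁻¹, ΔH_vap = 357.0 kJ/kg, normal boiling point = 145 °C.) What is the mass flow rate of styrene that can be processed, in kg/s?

ṁ = 5.79 kg/s

Δh = 1.76×(145−31.3) + 357.0 + 1.17×(161−145) = 575.83 kJ/kg
Q = 12000 MJ/h = 3333.3 kJ/s = 3333.3 kJ/s
ṁ = Q/Δh = 3333.3 / 575.83 = 5.7887 kg/s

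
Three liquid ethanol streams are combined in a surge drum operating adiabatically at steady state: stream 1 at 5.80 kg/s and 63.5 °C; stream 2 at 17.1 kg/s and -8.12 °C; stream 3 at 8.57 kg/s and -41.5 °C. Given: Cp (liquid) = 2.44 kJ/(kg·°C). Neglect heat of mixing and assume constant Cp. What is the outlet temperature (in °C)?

T_out = -4.01 °C

Adiabatic, steady state ⇒ Σ ṁᵢCp,ᵢ(T_out − Tᵢ) = 0
Σ ṁᵢCp,ᵢTᵢ = 5.80×2.44×63.5 + 17.1×2.44×-8.12 + 8.57×2.44×-41.5 = -307.95
Σ ṁᵢCp,ᵢ = 5.80×2.44 + 17.1×2.44 + 8.57×2.44 = 76.787
T_out = -307.95 / 76.787 = -4.0104 °C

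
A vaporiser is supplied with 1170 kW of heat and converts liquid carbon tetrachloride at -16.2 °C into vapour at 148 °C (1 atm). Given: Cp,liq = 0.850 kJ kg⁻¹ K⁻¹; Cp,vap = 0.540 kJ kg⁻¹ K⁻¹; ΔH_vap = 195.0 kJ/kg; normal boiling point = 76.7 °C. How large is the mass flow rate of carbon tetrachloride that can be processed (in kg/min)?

Δh = 0.850×(76.7−-16.2) + 195.0 + 0.540×(148−76.7) = 312.47 kJ/kg
Q = 1170 kW = 1170 kJ/s = 70200 kJ/min
ṁ = Q/Δh = 70200 / 312.47 = 224.66 kg/min

ṁ = 225 kg/min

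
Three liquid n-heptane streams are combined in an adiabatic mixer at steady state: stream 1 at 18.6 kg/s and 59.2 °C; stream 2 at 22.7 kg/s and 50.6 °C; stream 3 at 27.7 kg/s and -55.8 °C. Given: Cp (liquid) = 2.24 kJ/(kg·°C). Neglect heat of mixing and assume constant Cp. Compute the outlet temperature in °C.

T_out = 10.2 °C

No heat crosses the boundary, so H_out = H_in.
Σ ṁᵢCp,ᵢTᵢ = 18.6×2.24×59.2 + 22.7×2.24×50.6 + 27.7×2.24×-55.8 = 1577.1
Σ ṁᵢCp,ᵢ = 18.6×2.24 + 22.7×2.24 + 27.7×2.24 = 154.56
T_out = 1577.1 / 154.56 = 10.204 °C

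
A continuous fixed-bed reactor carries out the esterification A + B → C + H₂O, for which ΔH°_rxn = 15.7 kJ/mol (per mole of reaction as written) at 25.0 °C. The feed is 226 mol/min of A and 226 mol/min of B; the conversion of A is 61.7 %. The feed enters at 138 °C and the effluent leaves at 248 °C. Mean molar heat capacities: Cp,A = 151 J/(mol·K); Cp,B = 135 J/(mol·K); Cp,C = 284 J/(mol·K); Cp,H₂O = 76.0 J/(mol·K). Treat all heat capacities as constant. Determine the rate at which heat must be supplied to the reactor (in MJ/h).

Extent of reaction ξ = 0.617 × 226 = 139.44 mol/min
Reaction term: ξ·ΔH°_rxn = 139.44 × 15.7 = 2189.2 kJ/min
Sensible, feed 138→25 °C: -7303.9 kJ/min
Outlet flows (mol/min): A 86.558, B 86.558, C 139.44, H₂O 139.44
Sensible, products 25→248 °C: 16715 kJ/min
Q = ΔH = 11600 kJ/min = 193.34 kW
Heat supplied = 696.02 MJ/h

Q_in = 696 MJ/h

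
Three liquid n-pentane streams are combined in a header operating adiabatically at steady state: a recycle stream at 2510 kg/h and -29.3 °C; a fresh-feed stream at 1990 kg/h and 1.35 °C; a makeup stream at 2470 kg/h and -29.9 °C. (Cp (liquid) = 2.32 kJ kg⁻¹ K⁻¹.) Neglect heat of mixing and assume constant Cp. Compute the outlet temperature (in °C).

T_out = -20.8 °C

Adiabatic, steady state ⇒ Σ ṁᵢCp,ᵢ(T_out − Tᵢ) = 0
T_out = Σ ṁᵢCp,ᵢTᵢ / Σ ṁᵢCp,ᵢ
      = -335730 / 16170 = -20.762 °C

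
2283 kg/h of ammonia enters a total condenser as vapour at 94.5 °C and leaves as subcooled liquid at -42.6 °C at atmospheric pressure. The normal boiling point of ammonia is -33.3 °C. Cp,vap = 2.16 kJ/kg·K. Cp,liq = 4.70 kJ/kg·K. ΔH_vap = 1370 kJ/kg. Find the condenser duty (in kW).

vapour 94.5→-33.3 °C: -276.05 kJ/kg
condensation at -33.3 °C: -1370 kJ/kg
liquid -33.3→-42.6 °C: -43.71 kJ/kg
Δh = -276.05 + -1370 + -43.71 = -1689.8 kJ/kg
Q = ṁ·Δh = 2283 kg/h × -1689.8 kJ/kg = -3.8577e+06 kJ/h
|Q| = 1071.6 kW

Q_c = 1070 kW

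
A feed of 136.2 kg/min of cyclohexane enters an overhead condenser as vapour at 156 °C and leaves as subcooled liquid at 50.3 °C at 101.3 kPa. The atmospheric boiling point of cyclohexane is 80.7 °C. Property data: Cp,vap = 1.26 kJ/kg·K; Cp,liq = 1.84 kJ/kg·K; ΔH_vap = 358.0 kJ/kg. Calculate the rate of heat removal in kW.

vapour 156→80.7 °C: -94.878 kJ/kg
condensation at 80.7 °C: -358 kJ/kg
liquid 80.7→50.3 °C: -55.936 kJ/kg
Δh = -94.878 + -358 + -55.936 = -508.81 kJ/kg
Q = ṁ·Δh = 136.2 kg/min × -508.81 kJ/kg = -69300 kJ/min
|Q| = 1155 kW

Q_c = 1160 kW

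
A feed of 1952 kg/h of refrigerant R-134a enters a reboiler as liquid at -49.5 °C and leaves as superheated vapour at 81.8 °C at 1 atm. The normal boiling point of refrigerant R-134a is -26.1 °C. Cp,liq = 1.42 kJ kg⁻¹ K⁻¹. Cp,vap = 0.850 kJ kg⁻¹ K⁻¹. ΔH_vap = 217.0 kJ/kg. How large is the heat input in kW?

Q = 185 kW

liquid -49.5→-26.1 °C: 33.228 kJ/kg
vaporisation at -26.1 °C: 217 kJ/kg
vapour -26.1→81.8 °C: 91.715 kJ/kg
Δh = 33.228 + 217 + 91.715 = 341.94 kJ/kg
Q = ṁ·Δh = 1952 kg/h × 341.94 kJ/kg = 667470 kJ/h
|Q| = 185.41 kW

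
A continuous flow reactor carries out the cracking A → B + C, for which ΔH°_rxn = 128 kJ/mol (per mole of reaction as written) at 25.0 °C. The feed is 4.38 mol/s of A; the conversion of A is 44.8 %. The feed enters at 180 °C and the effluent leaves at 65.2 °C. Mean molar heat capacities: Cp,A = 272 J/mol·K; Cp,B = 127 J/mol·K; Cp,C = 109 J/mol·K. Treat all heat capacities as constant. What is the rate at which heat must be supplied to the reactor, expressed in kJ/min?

Q_in = 6690 kJ/min

Extent of reaction ξ = 0.448 × 4.38 = 1.9622 mol/s
Reaction term: ξ·ΔH°_rxn = 1.9622 × 128 = 251.17 kJ/s
Sensible, feed 180→25 °C: -184.66 kJ/s
Outlet flows (mol/s): A 2.4178, B 1.9622, C 1.9622
Sensible, products 25→65.2 °C: 45.053 kJ/s
Q = ΔH = 111.56 kJ/s = 111.56 kW
Heat supplied = 6693.5 kJ/min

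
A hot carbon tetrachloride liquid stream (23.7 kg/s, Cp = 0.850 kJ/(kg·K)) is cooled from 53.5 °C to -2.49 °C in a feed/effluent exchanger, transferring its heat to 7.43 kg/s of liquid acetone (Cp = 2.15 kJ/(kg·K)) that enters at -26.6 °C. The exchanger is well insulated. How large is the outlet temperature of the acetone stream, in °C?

T_c,out = 44.0 °C

Heat released by hot stream: Q = 23.7 × 0.850 × (53.5 − -2.49) = 1127.9 kJ/s
Energy balance on cold side (adiabatic exchanger): Q = ṁ_c·Cp_c·(T_c,out − T_c,in)
T_c,out = -26.6 + 1127.9/(7.43 × 2.15) = 44.007 °C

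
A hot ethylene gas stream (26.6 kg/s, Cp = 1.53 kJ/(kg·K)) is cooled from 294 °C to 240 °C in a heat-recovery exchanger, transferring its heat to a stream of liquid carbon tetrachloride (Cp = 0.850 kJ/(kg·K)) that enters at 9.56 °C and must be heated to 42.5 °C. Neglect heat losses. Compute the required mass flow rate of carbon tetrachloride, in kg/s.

Heat released by hot stream: Q = 26.6 × 1.53 × (294 − 240) = 2197.7 kJ/s
Energy balance on cold side (adiabatic exchanger): Q = ṁ_c·Cp_c·(T_c,out − T_c,in)
ṁ_c = 2197.7 / [0.850 × (42.5 − 9.56)] = 78.492 kg/s

ṁ_c = 78.5 kg/s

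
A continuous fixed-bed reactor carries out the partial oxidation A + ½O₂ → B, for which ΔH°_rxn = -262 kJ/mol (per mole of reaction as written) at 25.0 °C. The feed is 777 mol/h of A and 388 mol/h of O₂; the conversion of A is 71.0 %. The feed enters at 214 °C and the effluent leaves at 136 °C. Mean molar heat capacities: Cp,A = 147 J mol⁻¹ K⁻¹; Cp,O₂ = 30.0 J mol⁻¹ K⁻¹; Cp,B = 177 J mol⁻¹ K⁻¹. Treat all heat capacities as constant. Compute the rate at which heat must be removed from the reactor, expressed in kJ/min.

Extent of reaction ξ = 0.710 × 777 = 551.67 mol/h
Reaction term: ξ·ΔH°_rxn = 551.67 × -262 = -144540 kJ/h
Sensible, feed 214→25 °C: -23787 kJ/h
Outlet flows (mol/h): A 225.33, O₂ 112.17, B 551.67
Sensible, products 25→136 °C: 14889 kJ/h
Q = ΔH = -153440 kJ/h = -42.621 kW
Heat removed = 2557.3 kJ/min

Q_out = 2560 kJ/min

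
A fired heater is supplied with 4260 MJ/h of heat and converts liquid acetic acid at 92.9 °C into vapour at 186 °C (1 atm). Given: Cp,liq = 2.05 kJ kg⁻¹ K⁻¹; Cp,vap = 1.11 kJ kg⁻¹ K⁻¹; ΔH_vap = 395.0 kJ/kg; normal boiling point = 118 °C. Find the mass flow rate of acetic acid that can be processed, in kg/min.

ṁ = 136 kg/min

Δh = 2.05×(118−92.9) + 395.0 + 1.11×(186−118) = 521.93 kJ/kg
Q = 4260 MJ/h = 1183.3 kJ/s = 71000 kJ/min
ṁ = Q/Δh = 71000 / 521.93 = 136.03 kg/min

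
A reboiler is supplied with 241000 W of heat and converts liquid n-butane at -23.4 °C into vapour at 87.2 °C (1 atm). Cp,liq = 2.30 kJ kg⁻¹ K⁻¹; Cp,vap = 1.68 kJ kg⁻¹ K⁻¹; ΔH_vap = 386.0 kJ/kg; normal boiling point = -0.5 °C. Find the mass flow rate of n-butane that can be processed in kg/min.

Δh = 2.30×(-0.5−-23.4) + 386.0 + 1.68×(87.2−-0.5) = 586.01 kJ/kg
Q = 241000 W = 241 kJ/s = 14460 kJ/min
ṁ = Q/Δh = 14460 / 586.01 = 24.676 kg/min

ṁ = 24.7 kg/min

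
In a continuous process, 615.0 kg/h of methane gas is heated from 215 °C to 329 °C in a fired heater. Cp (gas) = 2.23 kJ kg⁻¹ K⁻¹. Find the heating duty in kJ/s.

Q = 43.4 kJ/s

Q = ṁ·Cp·ΔT = 615.0 × 2.23 × (329 − 215) = 156350 kJ/h
Converting: 156350 / 3600 s = 43.429 kW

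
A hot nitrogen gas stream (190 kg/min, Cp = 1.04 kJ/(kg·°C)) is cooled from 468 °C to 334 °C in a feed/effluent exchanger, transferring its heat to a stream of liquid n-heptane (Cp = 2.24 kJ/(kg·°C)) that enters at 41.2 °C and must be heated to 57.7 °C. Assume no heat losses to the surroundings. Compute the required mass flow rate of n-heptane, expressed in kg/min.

Heat released by hot stream: Q = 190 × 1.04 × (468 − 334) = 26478 kJ/min
Energy balance on cold side (adiabatic exchanger): Q = ṁ_c·Cp_c·(T_c,out − T_c,in)
ṁ_c = 26478 / [2.24 × (57.7 − 41.2)] = 716.41 kg/min

ṁ_c = 716 kg/min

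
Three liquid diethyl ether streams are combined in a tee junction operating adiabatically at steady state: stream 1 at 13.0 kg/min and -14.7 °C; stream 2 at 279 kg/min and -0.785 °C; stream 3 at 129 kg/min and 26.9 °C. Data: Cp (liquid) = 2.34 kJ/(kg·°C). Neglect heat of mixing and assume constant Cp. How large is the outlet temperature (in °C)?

T_out = 7.27 °C

No heat crosses the boundary, so H_out = H_in.
Σ ṁᵢCp,ᵢTᵢ = 13.0×2.34×-14.7 + 279×2.34×-0.785 + 129×2.34×26.9 = 7160.4
Σ ṁᵢCp,ᵢ = 13.0×2.34 + 279×2.34 + 129×2.34 = 985.14
T_out = 7160.4 / 985.14 = 7.2684 °C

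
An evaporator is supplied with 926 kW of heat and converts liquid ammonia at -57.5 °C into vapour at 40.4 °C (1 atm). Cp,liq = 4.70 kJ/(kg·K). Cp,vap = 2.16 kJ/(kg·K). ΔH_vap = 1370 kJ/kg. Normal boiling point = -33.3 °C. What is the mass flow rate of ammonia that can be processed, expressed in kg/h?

ṁ = 2030 kg/h

Δh = 4.70×(-33.3−-57.5) + 1370 + 2.16×(40.4−-33.3) = 1642.9 kJ/kg
Q = 926 kW = 926 kJ/s = 3.3336e+06 kJ/h
ṁ = Q/Δh = 3.3336e+06 / 1642.9 = 2029.1 kg/h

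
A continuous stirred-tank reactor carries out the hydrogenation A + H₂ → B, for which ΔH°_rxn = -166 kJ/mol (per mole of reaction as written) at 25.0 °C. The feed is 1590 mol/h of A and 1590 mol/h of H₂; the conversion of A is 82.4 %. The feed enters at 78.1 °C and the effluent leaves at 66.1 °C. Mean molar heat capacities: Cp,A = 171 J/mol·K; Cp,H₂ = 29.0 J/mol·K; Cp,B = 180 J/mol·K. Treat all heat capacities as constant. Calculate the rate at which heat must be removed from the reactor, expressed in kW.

Q_out = 61.8 kW

Extent of reaction ξ = 0.824 × 1590 = 1310.2 mol/h
Reaction term: ξ·ΔH°_rxn = 1310.2 × -166 = -217490 kJ/h
Sensible, feed 78.1→25 °C: -16886 kJ/h
Outlet flows (mol/h): A 279.84, H₂ 279.84, B 1310.2
Sensible, products 25→66.1 °C: 11993 kJ/h
Q = ΔH = -222380 kJ/h = -61.772 kW
Heat removed = 61.772 kW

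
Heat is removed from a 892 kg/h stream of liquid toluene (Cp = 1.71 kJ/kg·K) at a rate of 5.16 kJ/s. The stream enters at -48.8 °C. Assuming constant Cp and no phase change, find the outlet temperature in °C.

Q = 5.16 kJ/s = 18576 kJ/h
ΔT = Q/(ṁ·Cp) = 18576/(892×1.71) = 12.178 K
T_out = -48.8 − 12.178 = -60.978 °C

T_out = -61.0 °C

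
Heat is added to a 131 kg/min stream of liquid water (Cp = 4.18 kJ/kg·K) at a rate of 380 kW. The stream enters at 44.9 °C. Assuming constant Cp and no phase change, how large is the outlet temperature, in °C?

Q = 380 kW = 22800 kJ/min
ΔT = Q/(ṁ·Cp) = 22800/(131×4.18) = 41.638 K
T_out = 44.9 + 41.638 = 86.538 °C

T_out = 86.5 °C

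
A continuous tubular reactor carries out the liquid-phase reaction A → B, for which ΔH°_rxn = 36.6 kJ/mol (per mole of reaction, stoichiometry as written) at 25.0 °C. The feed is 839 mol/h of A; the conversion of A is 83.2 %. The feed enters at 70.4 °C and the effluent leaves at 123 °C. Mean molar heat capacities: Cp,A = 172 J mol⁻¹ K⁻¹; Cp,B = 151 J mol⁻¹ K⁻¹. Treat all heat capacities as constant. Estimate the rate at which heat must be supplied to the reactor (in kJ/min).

Extent of reaction ξ = 0.832 × 839 = 698.05 mol/h
Reaction term: ξ·ΔH°_rxn = 698.05 × 36.6 = 25549 kJ/h
Sensible, feed 70.4→25 °C: -6551.6 kJ/h
Outlet flows (mol/h): A 140.95, B 698.05
Sensible, products 25→123 °C: 12706 kJ/h
Q = ΔH = 31703 kJ/h = 8.8063 kW
Heat supplied = 528.38 kJ/min

Q_in = 528 kJ/min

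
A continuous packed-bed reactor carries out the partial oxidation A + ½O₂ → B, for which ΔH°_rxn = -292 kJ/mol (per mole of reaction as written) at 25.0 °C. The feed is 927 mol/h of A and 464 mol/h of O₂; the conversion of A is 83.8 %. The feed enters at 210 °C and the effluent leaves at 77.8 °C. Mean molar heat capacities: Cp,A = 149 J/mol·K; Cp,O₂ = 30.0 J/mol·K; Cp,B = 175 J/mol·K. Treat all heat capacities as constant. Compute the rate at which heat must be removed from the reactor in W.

Extent of reaction ξ = 0.838 × 927 = 776.83 mol/h
Reaction term: ξ·ΔH°_rxn = 776.83 × -292 = -226830 kJ/h
Sensible, feed 210→25 °C: -28128 kJ/h
Outlet flows (mol/h): A 150.17, O₂ 75.587, B 776.83
Sensible, products 25→77.8 °C: 8479.1 kJ/h
Q = ΔH = -246480 kJ/h = -68.467 kW
Heat removed = 68467 W

Q_out = 68500 W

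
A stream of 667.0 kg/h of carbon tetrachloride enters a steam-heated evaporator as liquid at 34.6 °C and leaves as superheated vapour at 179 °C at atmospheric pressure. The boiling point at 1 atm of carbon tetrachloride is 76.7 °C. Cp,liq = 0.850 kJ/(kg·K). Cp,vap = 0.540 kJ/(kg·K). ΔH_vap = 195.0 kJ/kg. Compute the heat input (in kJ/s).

liquid 34.6→76.7 °C: 35.785 kJ/kg
vaporisation at 76.7 °C: 195 kJ/kg
vapour 76.7→179 °C: 55.242 kJ/kg
Δh = 35.785 + 195 + 55.242 = 286.03 kJ/kg
Q = ṁ·Δh = 667.0 kg/h × 286.03 kJ/kg = 190780 kJ/h
|Q| = 52.994 kW

Q = 53.0 kJ/s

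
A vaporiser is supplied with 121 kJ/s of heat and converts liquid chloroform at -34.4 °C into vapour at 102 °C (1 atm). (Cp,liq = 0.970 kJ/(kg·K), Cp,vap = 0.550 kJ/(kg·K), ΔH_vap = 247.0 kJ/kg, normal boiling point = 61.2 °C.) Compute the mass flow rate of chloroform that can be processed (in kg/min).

Δh = 0.970×(61.2−-34.4) + 247.0 + 0.550×(102−61.2) = 362.17 kJ/kg
Q = 121 kJ/s = 121 kJ/s = 7260 kJ/min
ṁ = Q/Δh = 7260 / 362.17 = 20.046 kg/min

ṁ = 20.0 kg/min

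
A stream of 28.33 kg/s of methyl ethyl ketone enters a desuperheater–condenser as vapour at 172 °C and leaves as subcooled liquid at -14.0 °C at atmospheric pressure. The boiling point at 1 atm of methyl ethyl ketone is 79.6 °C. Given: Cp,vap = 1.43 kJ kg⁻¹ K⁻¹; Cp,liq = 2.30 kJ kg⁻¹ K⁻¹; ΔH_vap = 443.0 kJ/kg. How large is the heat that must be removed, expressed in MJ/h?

vapour 172→79.6 °C: -132.13 kJ/kg
condensation at 79.6 °C: -443 kJ/kg
liquid 79.6→-14.0 °C: -215.28 kJ/kg
Δh = -132.13 + -443 + -215.28 = -790.41 kJ/kg
Q = ṁ·Δh = 28.33 kg/s × -790.41 kJ/kg = -22392 kJ/s
|Q| = 22392 kW = 80613 MJ/h

Q_c = 80600 MJ/h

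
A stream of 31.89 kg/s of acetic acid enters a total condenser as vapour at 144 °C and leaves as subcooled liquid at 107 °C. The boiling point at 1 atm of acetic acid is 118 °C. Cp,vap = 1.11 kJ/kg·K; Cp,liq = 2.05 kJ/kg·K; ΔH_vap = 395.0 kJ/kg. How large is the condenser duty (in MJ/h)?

vapour 144→118 °C: -28.86 kJ/kg
condensation at 118 °C: -395 kJ/kg
liquid 118→107 °C: -22.55 kJ/kg
Δh = -28.86 + -395 + -22.55 = -446.41 kJ/kg
Q = ṁ·Δh = 31.89 kg/s × -446.41 kJ/kg = -14236 kJ/s
|Q| = 14236 kW = 51250 MJ/h

Q_c = 51200 MJ/h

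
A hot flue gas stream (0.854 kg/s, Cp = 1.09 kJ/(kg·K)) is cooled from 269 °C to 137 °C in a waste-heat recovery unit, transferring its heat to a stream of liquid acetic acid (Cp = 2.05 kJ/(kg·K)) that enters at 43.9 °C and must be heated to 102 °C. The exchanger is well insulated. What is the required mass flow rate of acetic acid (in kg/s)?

Heat released by hot stream: Q = 0.854 × 1.09 × (269 − 137) = 122.87 kJ/s
Energy balance on cold side (adiabatic exchanger): Q = ṁ_c·Cp_c·(T_c,out − T_c,in)
ṁ_c = 122.87 / [2.05 × (102 − 43.9)] = 1.0316 kg/s

ṁ_c = 1.03 kg/s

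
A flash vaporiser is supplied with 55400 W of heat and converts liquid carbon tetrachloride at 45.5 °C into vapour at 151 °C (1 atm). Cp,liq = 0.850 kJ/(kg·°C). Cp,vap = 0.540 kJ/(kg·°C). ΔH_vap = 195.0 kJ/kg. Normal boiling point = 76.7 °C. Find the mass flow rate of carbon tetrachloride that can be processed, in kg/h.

ṁ = 762 kg/h

Δh = 0.850×(76.7−45.5) + 195.0 + 0.540×(151−76.7) = 261.64 kJ/kg
Q = 55400 W = 55.4 kJ/s = 199440 kJ/h
ṁ = Q/Δh = 199440 / 261.64 = 762.26 kg/h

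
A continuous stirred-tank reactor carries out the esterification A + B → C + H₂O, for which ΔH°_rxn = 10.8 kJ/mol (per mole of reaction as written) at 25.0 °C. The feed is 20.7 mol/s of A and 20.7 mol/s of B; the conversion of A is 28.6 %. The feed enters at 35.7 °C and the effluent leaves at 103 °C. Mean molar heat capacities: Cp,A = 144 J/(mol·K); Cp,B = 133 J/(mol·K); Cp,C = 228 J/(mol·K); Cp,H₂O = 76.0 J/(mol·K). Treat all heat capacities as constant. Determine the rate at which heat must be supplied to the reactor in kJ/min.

Extent of reaction ξ = 0.286 × 20.7 = 5.9202 mol/s
Reaction term: ξ·ΔH°_rxn = 5.9202 × 10.8 = 63.938 kJ/s
Sensible, feed 35.7→25 °C: -61.353 kJ/s
Outlet flows (mol/s): A 14.78, B 14.78, C 5.9202, H₂O 5.9202
Sensible, products 25→103 °C: 459.71 kJ/s
Q = ΔH = 462.3 kJ/s = 462.3 kW
Heat supplied = 27738 kJ/min

Q_in = 27700 kJ/min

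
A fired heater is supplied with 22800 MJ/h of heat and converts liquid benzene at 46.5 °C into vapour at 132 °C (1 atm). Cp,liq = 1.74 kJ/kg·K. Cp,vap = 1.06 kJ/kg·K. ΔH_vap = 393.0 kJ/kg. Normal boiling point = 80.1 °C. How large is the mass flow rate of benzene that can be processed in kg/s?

Δh = 1.74×(80.1−46.5) + 393.0 + 1.06×(132−80.1) = 506.48 kJ/kg
Q = 22800 MJ/h = 6333.3 kJ/s = 6333.3 kJ/s
ṁ = Q/Δh = 6333.3 / 506.48 = 12.505 kg/s

ṁ = 12.5 kg/s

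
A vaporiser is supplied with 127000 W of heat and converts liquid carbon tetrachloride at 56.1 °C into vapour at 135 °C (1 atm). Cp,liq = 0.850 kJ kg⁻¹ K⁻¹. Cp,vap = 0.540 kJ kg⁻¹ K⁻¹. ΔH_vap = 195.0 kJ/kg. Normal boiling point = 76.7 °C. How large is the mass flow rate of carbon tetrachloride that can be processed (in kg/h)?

ṁ = 1870 kg/h

Δh = 0.850×(76.7−56.1) + 195.0 + 0.540×(135−76.7) = 243.99 kJ/kg
Q = 127000 W = 127 kJ/s = 457200 kJ/h
ṁ = Q/Δh = 457200 / 243.99 = 1873.8 kg/h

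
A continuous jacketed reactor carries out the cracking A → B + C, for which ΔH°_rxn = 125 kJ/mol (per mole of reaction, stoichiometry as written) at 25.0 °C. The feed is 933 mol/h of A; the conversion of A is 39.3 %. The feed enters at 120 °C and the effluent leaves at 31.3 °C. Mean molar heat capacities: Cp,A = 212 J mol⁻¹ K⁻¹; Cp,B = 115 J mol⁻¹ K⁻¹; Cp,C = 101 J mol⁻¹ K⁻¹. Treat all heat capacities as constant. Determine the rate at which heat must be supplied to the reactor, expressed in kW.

Extent of reaction ξ = 0.393 × 933 = 366.67 mol/h
Reaction term: ξ·ΔH°_rxn = 366.67 × 125 = 45834 kJ/h
Sensible, feed 120→25 °C: -18791 kJ/h
Outlet flows (mol/h): A 566.33, B 366.67, C 366.67
Sensible, products 25→31.3 °C: 1255.4 kJ/h
Q = ΔH = 28298 kJ/h = 7.8607 kW
Heat supplied = 7.8607 kW

Q_in = 7.86 kW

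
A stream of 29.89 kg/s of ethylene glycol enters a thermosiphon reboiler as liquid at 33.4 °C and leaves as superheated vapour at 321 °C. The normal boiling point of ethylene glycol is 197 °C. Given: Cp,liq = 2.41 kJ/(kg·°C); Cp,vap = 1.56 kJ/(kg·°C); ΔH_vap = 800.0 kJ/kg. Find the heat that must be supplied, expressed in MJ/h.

liquid 33.4→197 °C: 394.28 kJ/kg
vaporisation at 197 °C: 800 kJ/kg
vapour 197→321 °C: 193.44 kJ/kg
Δh = 394.28 + 800 + 193.44 = 1387.7 kJ/kg
Q = ṁ·Δh = 29.89 kg/s × 1387.7 kJ/kg = 41479 kJ/s
|Q| = 41479 kW = 149320 MJ/h

Q = 149000 MJ/h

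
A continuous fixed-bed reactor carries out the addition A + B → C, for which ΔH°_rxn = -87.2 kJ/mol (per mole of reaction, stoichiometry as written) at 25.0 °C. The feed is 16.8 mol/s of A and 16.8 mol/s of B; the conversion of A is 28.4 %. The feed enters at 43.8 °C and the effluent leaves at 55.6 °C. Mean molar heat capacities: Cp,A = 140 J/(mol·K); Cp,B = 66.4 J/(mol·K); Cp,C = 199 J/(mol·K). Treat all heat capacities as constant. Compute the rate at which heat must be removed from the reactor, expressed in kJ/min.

Extent of reaction ξ = 0.284 × 16.8 = 4.7712 mol/s
Reaction term: ξ·ΔH°_rxn = 4.7712 × -87.2 = -416.05 kJ/s
Sensible, feed 43.8→25 °C: -65.189 kJ/s
Outlet flows (mol/s): A 12.029, B 12.029, C 4.7712
Sensible, products 25→55.6 °C: 105.03 kJ/s
Q = ΔH = -376.21 kJ/s = -376.21 kW
Heat removed = 22573 kJ/min

Q_out = 22600 kJ/min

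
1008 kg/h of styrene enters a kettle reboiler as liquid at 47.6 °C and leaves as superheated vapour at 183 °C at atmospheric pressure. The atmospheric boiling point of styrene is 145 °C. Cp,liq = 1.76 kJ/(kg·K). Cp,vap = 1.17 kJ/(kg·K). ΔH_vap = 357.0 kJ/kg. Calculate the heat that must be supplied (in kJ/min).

liquid 47.6→145 °C: 171.42 kJ/kg
vaporisation at 145 °C: 357 kJ/kg
vapour 145→183 °C: 44.46 kJ/kg
Δh = 171.42 + 357 + 44.46 = 572.88 kJ/kg
Q = ṁ·Δh = 1008 kg/h × 572.88 kJ/kg = 577470 kJ/h
|Q| = 160.41 kW = 9624.5 kJ/min

Q = 9620 kJ/min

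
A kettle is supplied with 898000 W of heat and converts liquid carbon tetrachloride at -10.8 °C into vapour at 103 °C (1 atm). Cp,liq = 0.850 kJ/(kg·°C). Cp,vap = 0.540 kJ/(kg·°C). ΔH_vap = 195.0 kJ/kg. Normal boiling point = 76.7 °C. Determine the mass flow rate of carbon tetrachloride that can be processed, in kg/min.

ṁ = 190 kg/min

Δh = 0.850×(76.7−-10.8) + 195.0 + 0.540×(103−76.7) = 283.58 kJ/kg
Q = 898000 W = 898 kJ/s = 53880 kJ/min
ṁ = Q/Δh = 53880 / 283.58 = 190 kg/min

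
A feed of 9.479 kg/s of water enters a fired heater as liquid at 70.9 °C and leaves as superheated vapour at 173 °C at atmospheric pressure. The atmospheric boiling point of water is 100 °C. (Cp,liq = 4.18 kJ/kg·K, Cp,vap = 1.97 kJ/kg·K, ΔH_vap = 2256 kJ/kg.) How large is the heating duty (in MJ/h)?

liquid 70.9→100 °C: 121.64 kJ/kg
vaporisation at 100 °C: 2256 kJ/kg
vapour 100→173 °C: 143.81 kJ/kg
Δh = 121.64 + 2256 + 143.81 = 2521.4 kJ/kg
Q = ṁ·Δh = 9.479 kg/s × 2521.4 kJ/kg = 23901 kJ/s
|Q| = 23901 kW = 86043 MJ/h

Q = 86000 MJ/h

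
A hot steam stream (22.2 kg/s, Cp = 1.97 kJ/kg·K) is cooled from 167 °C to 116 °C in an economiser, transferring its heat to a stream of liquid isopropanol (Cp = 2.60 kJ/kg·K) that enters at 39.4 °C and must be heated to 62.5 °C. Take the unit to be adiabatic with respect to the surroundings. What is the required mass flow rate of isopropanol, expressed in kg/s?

ṁ_c = 37.1 kg/s

Heat released by hot stream: Q = 22.2 × 1.97 × (167 − 116) = 2230.4 kJ/s
Energy balance on cold side (adiabatic exchanger): Q = ṁ_c·Cp_c·(T_c,out − T_c,in)
ṁ_c = 2230.4 / [2.60 × (62.5 − 39.4)] = 37.137 kg/s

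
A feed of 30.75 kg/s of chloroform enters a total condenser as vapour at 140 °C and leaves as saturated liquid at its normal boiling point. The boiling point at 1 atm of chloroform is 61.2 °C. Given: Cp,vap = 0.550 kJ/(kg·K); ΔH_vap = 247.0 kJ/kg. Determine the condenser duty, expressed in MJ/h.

Q_c = 32100 MJ/h

vapour 140→61.2 °C: -43.34 kJ/kg
condensation at 61.2 °C: -247 kJ/kg
Δh = -43.34 + -247 = -290.34 kJ/kg
Q = ṁ·Δh = 30.75 kg/s × -290.34 kJ/kg = -8928 kJ/s
|Q| = 8928 kW = 32141 MJ/h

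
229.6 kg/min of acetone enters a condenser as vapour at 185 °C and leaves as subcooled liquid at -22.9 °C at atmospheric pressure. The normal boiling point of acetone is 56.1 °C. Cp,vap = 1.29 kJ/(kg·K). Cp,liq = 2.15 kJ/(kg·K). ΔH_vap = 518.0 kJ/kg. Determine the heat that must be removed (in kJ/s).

Q_c = 3270 kJ/s

vapour 185→56.1 °C: -166.28 kJ/kg
condensation at 56.1 °C: -518 kJ/kg
liquid 56.1→-22.9 °C: -169.85 kJ/kg
Δh = -166.28 + -518 + -169.85 = -854.13 kJ/kg
Q = ṁ·Δh = 229.6 kg/min × -854.13 kJ/kg = -196110 kJ/min
|Q| = 3268.5 kW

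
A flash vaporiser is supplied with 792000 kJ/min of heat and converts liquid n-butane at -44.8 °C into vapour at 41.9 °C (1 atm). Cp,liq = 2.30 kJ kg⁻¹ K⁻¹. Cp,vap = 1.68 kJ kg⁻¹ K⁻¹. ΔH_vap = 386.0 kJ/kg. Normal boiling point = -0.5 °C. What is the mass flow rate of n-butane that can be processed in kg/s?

Δh = 2.30×(-0.5−-44.8) + 386.0 + 1.68×(41.9−-0.5) = 559.12 kJ/kg
Q = 792000 kJ/min = 13200 kJ/s = 13200 kJ/s
ṁ = Q/Δh = 13200 / 559.12 = 23.608 kg/s

ṁ = 23.6 kg/s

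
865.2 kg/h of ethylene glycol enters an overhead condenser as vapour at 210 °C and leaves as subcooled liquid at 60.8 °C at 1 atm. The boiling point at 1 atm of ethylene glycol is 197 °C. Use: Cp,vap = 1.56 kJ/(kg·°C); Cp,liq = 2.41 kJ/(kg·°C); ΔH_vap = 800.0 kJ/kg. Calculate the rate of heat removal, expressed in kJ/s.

Q_c = 276 kJ/s

vapour 210→197 °C: -20.28 kJ/kg
condensation at 197 °C: -800 kJ/kg
liquid 197→60.8 °C: -328.24 kJ/kg
Δh = -20.28 + -800 + -328.24 = -1148.5 kJ/kg
Q = ṁ·Δh = 865.2 kg/h × -1148.5 kJ/kg = -993700 kJ/h
|Q| = 276.03 kW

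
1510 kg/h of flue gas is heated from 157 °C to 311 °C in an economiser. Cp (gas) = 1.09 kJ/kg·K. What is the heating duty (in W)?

Q = ṁ·Cp·ΔT = 1510 × 1.09 × (311 − 157) = 253470 kJ/h
Converting: 253470 / 3600 s = 70.408 kW
Heating duty = 70408 W

Q = 70400 W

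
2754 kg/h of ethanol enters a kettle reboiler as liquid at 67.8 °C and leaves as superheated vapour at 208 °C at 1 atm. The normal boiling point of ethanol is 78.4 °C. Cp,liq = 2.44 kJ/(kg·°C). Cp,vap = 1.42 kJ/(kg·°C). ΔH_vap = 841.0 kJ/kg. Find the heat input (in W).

liquid 67.8→78.4 °C: 25.864 kJ/kg
vaporisation at 78.4 °C: 841 kJ/kg
vapour 78.4→208 °C: 184.03 kJ/kg
Δh = 25.864 + 841 + 184.03 = 1050.9 kJ/kg
Q = ṁ·Δh = 2754 kg/h × 1050.9 kJ/kg = 2.8942e+06 kJ/h
|Q| = 803.94 kW = 803940 W

Q = 804000 W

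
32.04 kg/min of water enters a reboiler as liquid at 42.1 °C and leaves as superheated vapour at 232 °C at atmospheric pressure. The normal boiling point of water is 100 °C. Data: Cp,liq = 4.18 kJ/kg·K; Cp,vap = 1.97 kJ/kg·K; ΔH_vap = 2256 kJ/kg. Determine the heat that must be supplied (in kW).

Q = 1470 kW

liquid 42.1→100 °C: 242.02 kJ/kg
vaporisation at 100 °C: 2256 kJ/kg
vapour 100→232 °C: 260.04 kJ/kg
Δh = 242.02 + 2256 + 260.04 = 2758.1 kJ/kg
Q = ṁ·Δh = 32.04 kg/min × 2758.1 kJ/kg = 88368 kJ/min
|Q| = 1472.8 kW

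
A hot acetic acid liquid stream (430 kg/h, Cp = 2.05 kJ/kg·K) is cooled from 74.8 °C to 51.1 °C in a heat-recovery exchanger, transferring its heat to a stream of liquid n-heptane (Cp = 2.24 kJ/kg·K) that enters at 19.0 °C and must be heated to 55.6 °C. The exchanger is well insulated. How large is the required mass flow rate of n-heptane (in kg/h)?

Heat released by hot stream: Q = 430 × 2.05 × (74.8 − 51.1) = 20892 kJ/h
Energy balance on cold side (adiabatic exchanger): Q = ṁ_c·Cp_c·(T_c,out − T_c,in)
ṁ_c = 20892 / [2.24 × (55.6 − 19.0)] = 254.82 kg/h

ṁ_c = 255 kg/h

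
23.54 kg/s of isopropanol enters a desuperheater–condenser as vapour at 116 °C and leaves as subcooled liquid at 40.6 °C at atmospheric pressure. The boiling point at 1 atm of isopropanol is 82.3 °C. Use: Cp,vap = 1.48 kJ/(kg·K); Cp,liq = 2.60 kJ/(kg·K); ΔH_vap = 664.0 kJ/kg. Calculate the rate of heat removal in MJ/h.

vapour 116→82.3 °C: -49.876 kJ/kg
condensation at 82.3 °C: -664 kJ/kg
liquid 82.3→40.6 °C: -108.42 kJ/kg
Δh = -49.876 + -664 + -108.42 = -822.3 kJ/kg
Q = ṁ·Δh = 23.54 kg/s × -822.3 kJ/kg = -19357 kJ/s
|Q| = 19357 kW = 69685 MJ/h

Q_c = 69700 MJ/h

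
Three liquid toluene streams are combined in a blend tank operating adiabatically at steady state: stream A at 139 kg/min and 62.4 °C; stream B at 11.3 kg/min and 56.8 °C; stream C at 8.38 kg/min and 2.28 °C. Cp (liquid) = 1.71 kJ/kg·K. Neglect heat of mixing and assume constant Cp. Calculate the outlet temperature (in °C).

T_out = 58.8 °C

Adiabatic, steady state ⇒ Σ ṁᵢCp,ᵢ(T_out − Tᵢ) = 0
Σ ṁᵢCp,ᵢTᵢ = 139×1.71×62.4 + 11.3×1.71×56.8 + 8.38×1.71×2.28 = 15962
Σ ṁᵢCp,ᵢ = 139×1.71 + 11.3×1.71 + 8.38×1.71 = 271.34
T_out = 15962 / 271.34 = 58.826 °C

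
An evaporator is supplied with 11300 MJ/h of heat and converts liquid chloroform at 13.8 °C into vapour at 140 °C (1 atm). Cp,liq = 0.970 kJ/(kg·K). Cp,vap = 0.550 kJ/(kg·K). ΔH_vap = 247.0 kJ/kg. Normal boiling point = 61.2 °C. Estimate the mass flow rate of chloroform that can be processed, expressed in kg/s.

ṁ = 9.33 kg/s

Δh = 0.970×(61.2−13.8) + 247.0 + 0.550×(140−61.2) = 336.32 kJ/kg
Q = 11300 MJ/h = 3138.9 kJ/s = 3138.9 kJ/s
ṁ = Q/Δh = 3138.9 / 336.32 = 9.3331 kg/s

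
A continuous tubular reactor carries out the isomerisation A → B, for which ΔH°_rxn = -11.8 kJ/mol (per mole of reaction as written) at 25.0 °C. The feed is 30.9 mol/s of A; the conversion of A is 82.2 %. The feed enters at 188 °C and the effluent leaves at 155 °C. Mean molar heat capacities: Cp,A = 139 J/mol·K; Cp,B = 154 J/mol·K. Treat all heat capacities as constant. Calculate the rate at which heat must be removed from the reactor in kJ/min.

Q_out = 23500 kJ/min

Extent of reaction ξ = 0.822 × 30.9 = 25.4 mol/s
Reaction term: ξ·ΔH°_rxn = 25.4 × -11.8 = -299.72 kJ/s
Sensible, feed 188→25 °C: -700.1 kJ/s
Outlet flows (mol/s): A 5.5002, B 25.4
Sensible, products 25→155 °C: 607.89 kJ/s
Q = ΔH = -391.93 kJ/s = -391.93 kW
Heat removed = 23516 kJ/min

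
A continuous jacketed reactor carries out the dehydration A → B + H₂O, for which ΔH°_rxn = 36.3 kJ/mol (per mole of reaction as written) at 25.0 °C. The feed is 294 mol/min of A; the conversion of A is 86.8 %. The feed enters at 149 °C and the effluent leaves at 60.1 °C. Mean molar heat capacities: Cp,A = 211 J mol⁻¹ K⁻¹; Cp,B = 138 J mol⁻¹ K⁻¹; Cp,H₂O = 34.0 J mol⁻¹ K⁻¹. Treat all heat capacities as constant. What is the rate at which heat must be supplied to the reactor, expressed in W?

Extent of reaction ξ = 0.868 × 294 = 255.19 mol/min
Reaction term: ξ·ΔH°_rxn = 255.19 × 36.3 = 9263.5 kJ/min
Sensible, feed 149→25 °C: -7692.2 kJ/min
Outlet flows (mol/min): A 38.808, B 255.19, H₂O 255.19
Sensible, products 25→60.1 °C: 1828.1 kJ/min
Q = ΔH = 3399.3 kJ/min = 56.655 kW
Heat supplied = 56655 W

Q_in = 56700 W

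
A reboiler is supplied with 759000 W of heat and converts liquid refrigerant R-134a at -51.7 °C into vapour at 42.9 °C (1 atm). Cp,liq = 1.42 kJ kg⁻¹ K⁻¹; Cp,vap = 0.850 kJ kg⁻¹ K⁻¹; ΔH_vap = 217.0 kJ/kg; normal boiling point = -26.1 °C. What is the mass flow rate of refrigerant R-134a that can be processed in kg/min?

Δh = 1.42×(-26.1−-51.7) + 217.0 + 0.850×(42.9−-26.1) = 312 kJ/kg
Q = 759000 W = 759 kJ/s = 45540 kJ/min
ṁ = Q/Δh = 45540 / 312 = 145.96 kg/min

ṁ = 146 kg/min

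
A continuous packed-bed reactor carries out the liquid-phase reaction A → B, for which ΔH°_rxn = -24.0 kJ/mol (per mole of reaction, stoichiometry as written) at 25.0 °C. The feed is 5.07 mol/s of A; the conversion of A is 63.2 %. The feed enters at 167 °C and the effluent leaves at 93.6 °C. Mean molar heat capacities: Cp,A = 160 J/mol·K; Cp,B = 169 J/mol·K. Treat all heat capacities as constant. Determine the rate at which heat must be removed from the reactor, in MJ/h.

Extent of reaction ξ = 0.632 × 5.07 = 3.2042 mol/s
Reaction term: ξ·ΔH°_rxn = 3.2042 × -24.0 = -76.902 kJ/s
Sensible, feed 167→25 °C: -115.19 kJ/s
Outlet flows (mol/s): A 1.8658, B 3.2042
Sensible, products 25→93.6 °C: 57.627 kJ/s
Q = ΔH = -134.47 kJ/s = -134.47 kW
Heat removed = 484.08 MJ/h

Q_out = 484 MJ/h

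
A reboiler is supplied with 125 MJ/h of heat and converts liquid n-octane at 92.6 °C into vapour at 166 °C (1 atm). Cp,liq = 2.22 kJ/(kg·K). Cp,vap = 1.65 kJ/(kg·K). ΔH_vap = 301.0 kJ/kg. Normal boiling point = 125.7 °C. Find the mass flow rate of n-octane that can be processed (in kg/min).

ṁ = 4.72 kg/min

Δh = 2.22×(125.7−92.6) + 301.0 + 1.65×(166−125.7) = 440.98 kJ/kg
Q = 125 MJ/h = 34.722 kJ/s = 2083.3 kJ/min
ṁ = Q/Δh = 2083.3 / 440.98 = 4.7244 kg/min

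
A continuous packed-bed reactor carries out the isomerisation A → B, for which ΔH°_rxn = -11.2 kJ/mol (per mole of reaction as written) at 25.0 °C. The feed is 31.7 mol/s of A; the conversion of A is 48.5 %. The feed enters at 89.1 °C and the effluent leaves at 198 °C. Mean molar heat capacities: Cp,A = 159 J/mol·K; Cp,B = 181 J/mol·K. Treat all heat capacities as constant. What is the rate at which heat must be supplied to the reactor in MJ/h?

Extent of reaction ξ = 0.485 × 31.7 = 15.374 mol/s
Reaction term: ξ·ΔH°_rxn = 15.374 × -11.2 = -172.19 kJ/s
Sensible, feed 89.1→25 °C: -323.08 kJ/s
Outlet flows (mol/s): A 16.325, B 15.374
Sensible, products 25→198 °C: 930.49 kJ/s
Q = ΔH = 435.21 kJ/s = 435.21 kW
Heat supplied = 1566.8 MJ/h

Q_in = 1570 MJ/h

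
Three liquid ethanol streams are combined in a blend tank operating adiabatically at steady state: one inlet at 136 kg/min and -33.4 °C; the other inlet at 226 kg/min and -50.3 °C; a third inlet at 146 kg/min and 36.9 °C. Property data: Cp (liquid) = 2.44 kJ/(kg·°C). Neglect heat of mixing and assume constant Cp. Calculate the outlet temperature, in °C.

T_out = -20.7 °C

Energy balance with Q = 0: Σ ṁᵢCp,ᵢ(T_out − Tᵢ) = 0
Σ ṁᵢCp,ᵢTᵢ = 136×2.44×-33.4 + 226×2.44×-50.3 + 146×2.44×36.9 = -25676
Σ ṁᵢCp,ᵢ = 136×2.44 + 226×2.44 + 146×2.44 = 1239.5
T_out = -25676 / 1239.5 = -20.714 °C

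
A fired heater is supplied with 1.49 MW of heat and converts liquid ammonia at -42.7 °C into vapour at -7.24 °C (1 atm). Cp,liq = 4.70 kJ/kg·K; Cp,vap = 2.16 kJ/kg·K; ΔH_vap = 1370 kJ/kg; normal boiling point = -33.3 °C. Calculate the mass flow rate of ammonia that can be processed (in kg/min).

Δh = 4.70×(-33.3−-42.7) + 1370 + 2.16×(-7.24−-33.3) = 1470.5 kJ/kg
Q = 1.49 MW = 1490 kJ/s = 89400 kJ/min
ṁ = Q/Δh = 89400 / 1470.5 = 60.797 kg/min

ṁ = 60.8 kg/min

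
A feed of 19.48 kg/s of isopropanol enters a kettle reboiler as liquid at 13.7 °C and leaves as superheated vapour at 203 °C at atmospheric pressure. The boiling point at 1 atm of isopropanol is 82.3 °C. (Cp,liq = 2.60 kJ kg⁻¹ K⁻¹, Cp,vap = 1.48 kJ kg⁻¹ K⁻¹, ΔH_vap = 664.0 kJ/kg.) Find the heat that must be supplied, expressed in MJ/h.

liquid 13.7→82.3 °C: 178.36 kJ/kg
vaporisation at 82.3 °C: 664 kJ/kg
vapour 82.3→203 °C: 178.64 kJ/kg
Δh = 178.36 + 664 + 178.64 = 1021 kJ/kg
Q = ṁ·Δh = 19.48 kg/s × 1021 kJ/kg = 19889 kJ/s
|Q| = 19889 kW = 71600 MJ/h

Q = 71600 MJ/h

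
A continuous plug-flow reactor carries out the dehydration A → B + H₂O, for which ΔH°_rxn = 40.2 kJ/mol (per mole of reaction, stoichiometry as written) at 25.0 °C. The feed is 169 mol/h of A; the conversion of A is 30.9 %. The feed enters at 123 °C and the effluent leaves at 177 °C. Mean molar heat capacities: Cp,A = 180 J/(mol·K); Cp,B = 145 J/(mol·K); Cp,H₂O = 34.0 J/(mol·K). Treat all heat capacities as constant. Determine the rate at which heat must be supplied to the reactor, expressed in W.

Q_in = 1040 W

Extent of reaction ξ = 0.309 × 169 = 52.221 mol/h
Reaction term: ξ·ΔH°_rxn = 52.221 × 40.2 = 2099.3 kJ/h
Sensible, feed 123→25 °C: -2981.2 kJ/h
Outlet flows (mol/h): A 116.78, B 52.221, H₂O 52.221
Sensible, products 25→177 °C: 4615.9 kJ/h
Q = ΔH = 3734 kJ/h = 1.0372 kW
Heat supplied = 1037.2 W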